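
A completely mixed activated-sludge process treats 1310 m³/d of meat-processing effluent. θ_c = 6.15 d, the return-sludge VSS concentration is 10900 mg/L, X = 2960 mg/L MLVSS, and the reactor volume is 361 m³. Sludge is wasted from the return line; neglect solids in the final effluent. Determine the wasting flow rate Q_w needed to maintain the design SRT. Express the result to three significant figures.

Wasting from the return line (neglecting effluent solids): Q_w = V·X / (θ_c·X_r) = 361.0 × 2960 / (6.15 × 10900) = 15.94 m³/d.

Q_w ≈ 15.9 m³/d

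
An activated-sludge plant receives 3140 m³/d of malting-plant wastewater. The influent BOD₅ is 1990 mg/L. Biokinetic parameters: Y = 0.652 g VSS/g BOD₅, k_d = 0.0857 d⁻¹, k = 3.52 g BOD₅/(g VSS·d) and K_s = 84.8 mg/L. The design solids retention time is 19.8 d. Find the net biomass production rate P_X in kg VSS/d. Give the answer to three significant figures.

P_X ≈ 1510 kg VSS/d

Effluent substrate depends only on kinetics and SRT: S = K_s(1 + k_d θ_c) / [θ_c(Yk − k_d) − 1] = 84.8 × (1 + 0.0857 × 19.8) / [19.8 × (0.652 × 3.52 − 0.0857) − 1] = 228.7 / 42.74 = 5.350 mg/L.
Y_obs = Y / (1 + k_d θ_c) = 0.652 / (1 + 0.0857 × 19.8) = 0.652 / 2.697 = 0.2418.
ΔS = 1990 − 5.35 = 1985 mg/L, so the substrate removal rate is 3140 × 1985/1000 = 6232 kg BOD₅/d.
Biomass produced: P_X = Y_obs·Q·ΔS = 0.2418 × 6232 ≈ 1507 kg VSS/d.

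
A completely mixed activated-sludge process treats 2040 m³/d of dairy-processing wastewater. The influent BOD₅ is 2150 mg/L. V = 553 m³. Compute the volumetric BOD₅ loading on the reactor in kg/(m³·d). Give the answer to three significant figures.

Volumetric loading L_v = Q·S₀ / V = 2040 × 2150 g/m³ / 553.0 m³ = 7931 g/(m³·d) = 7.931 kg BOD₅/(m³·d).

L_v ≈ 7.93 kg BOD₅/(m³·d)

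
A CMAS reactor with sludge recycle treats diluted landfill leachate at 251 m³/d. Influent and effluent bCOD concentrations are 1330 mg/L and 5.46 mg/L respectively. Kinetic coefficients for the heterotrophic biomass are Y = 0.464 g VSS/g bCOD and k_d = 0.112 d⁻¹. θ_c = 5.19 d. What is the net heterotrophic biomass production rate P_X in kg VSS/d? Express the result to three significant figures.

The observed yield is Y_obs = Y/(1 + k_d·θ_c) = 0.464 / (1 + 0.112 × 5.19) = 0.464 / 1.581 = 0.2934 g VSS per g bCOD removed.
Substrate removed = Q·(S₀ − S) = 251 m³/d × (1330 − 5.46) g/m³ = 3.32×10^5 g/d = 332.5 kg/d.
Net biomass production P_X = Y_obs × Q·(S₀ − S) = 0.2934 × 332.5 = 97.55 kg VSS/d.

P_X ≈ 97.6 kg VSS/d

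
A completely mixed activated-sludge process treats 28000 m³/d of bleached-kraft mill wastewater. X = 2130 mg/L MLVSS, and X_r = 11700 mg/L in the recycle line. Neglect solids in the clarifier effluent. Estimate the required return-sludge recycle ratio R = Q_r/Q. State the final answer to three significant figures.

Mass balance around the secondary clarifier (neglecting effluent solids): R = X / (X_r − X) = 2130 / (11700 − 2130) = 0.2226.

R ≈ 0.223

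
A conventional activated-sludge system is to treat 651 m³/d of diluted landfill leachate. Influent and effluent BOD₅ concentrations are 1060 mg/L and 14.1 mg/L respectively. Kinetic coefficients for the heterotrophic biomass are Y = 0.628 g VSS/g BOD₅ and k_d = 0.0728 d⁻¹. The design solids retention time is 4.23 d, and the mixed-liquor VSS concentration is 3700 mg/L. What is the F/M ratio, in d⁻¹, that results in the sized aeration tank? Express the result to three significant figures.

Steady-state biomass mass balance: V·X·(1 + k_d·θ_c) = Y·Q·(S₀ − S)·θ_c, so V = 0.628 × 651 × (1060 − 14.1) × 4.23 / [3700 × (1 + 0.0728 × 4.23)] = 1.81×10^6 / 4839 = 373.7 m³.
F/M = Q·S₀ / (V·X) = 651 × 1060 / (373.7 × 3700) = 0.4990 g BOD₅·(g VSS·d)⁻¹.

F/M ≈ 0.499 d⁻¹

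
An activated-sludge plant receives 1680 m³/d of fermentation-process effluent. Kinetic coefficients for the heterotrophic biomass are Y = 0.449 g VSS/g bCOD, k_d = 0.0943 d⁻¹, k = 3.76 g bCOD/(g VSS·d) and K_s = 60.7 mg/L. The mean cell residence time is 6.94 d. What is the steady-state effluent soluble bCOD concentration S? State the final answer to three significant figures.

S ≈ 9.98 mg/L

For a completely mixed reactor with recycle the Lawrence–McCarty relation gives S = K_s·(1 + k_d·θ_c) / [θ_c·(Y·k − k_d) − 1] = 60.7 × (1 + 0.0943 × 6.94) / [6.94 × (0.449 × 3.76 − 0.0943) − 1] = 100.4 / 10.06 = 9.981 mg/L.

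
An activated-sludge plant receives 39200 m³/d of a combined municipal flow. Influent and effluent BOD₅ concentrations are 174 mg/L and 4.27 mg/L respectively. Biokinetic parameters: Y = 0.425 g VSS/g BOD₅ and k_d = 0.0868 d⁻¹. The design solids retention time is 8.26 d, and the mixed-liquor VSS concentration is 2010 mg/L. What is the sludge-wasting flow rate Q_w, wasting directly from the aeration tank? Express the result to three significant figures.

Steady-state biomass mass balance: V·X·(1 + k_d·θ_c) = Y·Q·(S₀ − S)·θ_c, so V = 0.425 × 39200 × (174 − 4.27) × 8.26 / [2010 × (1 + 0.0868 × 8.26)] = 2.34×10^7 / 3451 = 6768 m³.
Wasting from the aeration tank: Q_w = V / θ_c = 6768 / 8.26 = 819.4 m³/d.

Q_w ≈ 819 m³/d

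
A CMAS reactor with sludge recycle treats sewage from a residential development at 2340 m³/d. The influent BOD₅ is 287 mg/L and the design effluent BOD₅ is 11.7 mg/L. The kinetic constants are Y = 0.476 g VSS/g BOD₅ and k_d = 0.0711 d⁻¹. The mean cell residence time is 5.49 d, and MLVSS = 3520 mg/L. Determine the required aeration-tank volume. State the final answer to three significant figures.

V ≈ 344 m³

Rearranging the biomass balance for a CMAS with decay, V = Y·Q·ΔS·θ_c / [X·(1+k_d θ_c)] = 0.476 × 2340 × (287 − 11.7) × 5.49 / [3520 × (1 + 0.0711 × 5.49)] = 1.68×10^6 / 4894 = 344.0 m³.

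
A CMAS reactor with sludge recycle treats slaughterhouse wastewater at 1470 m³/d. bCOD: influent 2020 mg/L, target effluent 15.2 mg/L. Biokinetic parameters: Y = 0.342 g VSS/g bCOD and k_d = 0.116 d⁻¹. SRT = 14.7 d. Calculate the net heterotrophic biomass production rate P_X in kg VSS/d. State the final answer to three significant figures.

P_X ≈ 373 kg VSS/d

Y_obs = Y / (1 + k_d θ_c) = 0.342 / (1 + 0.116 × 14.7) = 0.342 / 2.705 = 0.1264.
Q·(S₀ − S) = 1470 × (2020 − 15.2) × 10⁻³ = 2947 kg/d removed.
Net biomass production P_X = Y_obs × Q·(S₀ − S) = 0.1264 × 2947 = 372.6 kg VSS/d.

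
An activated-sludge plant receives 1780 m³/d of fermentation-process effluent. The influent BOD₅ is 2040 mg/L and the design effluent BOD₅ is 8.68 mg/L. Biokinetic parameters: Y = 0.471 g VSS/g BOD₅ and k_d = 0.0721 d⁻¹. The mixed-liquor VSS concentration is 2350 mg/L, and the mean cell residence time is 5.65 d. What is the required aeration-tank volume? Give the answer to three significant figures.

Rearranging the biomass balance for a CMAS with decay, V = Y·Q·ΔS·θ_c / [X·(1+k_d θ_c)] = 0.471 × 1780 × (2040 − 8.68) × 5.65 / [2350 × (1 + 0.0721 × 5.65)] = 9.62×10^6 / 3307 = 2909 m³.

V ≈ 2910 m³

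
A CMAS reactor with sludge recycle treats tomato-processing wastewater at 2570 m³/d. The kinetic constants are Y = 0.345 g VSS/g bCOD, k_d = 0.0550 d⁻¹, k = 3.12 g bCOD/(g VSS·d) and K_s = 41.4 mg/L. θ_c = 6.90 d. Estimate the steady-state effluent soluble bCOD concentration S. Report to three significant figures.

Effluent substrate depends only on kinetics and SRT: S = K_s(1 + k_d θ_c) / [θ_c(Yk − k_d) − 1] = 41.4 × (1 + 0.0550 × 6.90) / [6.90 × (0.345 × 3.12 − 0.0550) − 1] = 57.11 / 6.048 = 9.444 mg/L.

S ≈ 9.44 mg/L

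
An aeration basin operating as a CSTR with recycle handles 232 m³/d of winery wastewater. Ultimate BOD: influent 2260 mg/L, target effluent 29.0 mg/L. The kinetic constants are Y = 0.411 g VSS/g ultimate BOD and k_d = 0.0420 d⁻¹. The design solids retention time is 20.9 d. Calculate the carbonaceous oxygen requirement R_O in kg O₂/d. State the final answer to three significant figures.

Y_obs = Y / (1 + k_d θ_c) = 0.411 / (1 + 0.0420 × 20.9) = 0.411 / 1.878 = 0.2189.
Substrate removed = Q·(S₀ − S) = 232 m³/d × (2260 − 29.0) g/m³ = 5.18×10^5 g/d = 517.6 kg/d.
P_X = Y_obs·Q·(S₀ − S) = 0.2189 × 517.6 = 113.3 kg VSS/d.
R_O = Q·ΔS − 1.42 P_X = 517.6 − 160.9 = 356.7 kg O₂/d.

R_O ≈ 357 kg O₂/d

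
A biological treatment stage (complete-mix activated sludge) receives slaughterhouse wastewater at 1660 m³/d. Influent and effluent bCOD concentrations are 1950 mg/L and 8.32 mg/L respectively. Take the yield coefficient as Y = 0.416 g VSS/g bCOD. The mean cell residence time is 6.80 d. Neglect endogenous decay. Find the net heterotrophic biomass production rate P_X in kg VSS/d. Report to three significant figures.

With endogenous decay neglected, the observed yield equals the true yield: Y_obs = Y = 0.416 g VSS/g bCOD.
ΔS = 1950 − 8.32 = 1942 mg/L, so the substrate removal rate is 1660 × 1942/1000 = 3223 kg bCOD/d.
Biomass produced: P_X = Y_obs·Q·ΔS = 0.4160 × 3223 ≈ 1341 kg VSS/d.

P_X ≈ 1340 kg VSS/d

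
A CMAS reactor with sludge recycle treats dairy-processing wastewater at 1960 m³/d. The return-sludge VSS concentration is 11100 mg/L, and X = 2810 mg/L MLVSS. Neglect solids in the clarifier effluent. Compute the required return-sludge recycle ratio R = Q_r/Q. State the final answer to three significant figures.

R ≈ 0.339

Solids balance on the clarifier gives (1+R)X = R·X_r, so R = X/(X_r − X) = 2810 / (11100 − 2810) = 0.3390.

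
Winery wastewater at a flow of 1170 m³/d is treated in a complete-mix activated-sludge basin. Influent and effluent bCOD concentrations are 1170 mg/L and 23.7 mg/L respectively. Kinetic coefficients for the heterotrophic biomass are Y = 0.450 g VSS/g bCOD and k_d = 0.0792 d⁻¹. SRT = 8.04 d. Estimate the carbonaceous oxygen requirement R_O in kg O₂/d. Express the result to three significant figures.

R_O ≈ 818 kg O₂/d

Y_obs = Y / (1 + k_d θ_c) = 0.450 / (1 + 0.0792 × 8.04) = 0.450 / 1.637 = 0.2749.
Substrate removed = Q·(S₀ − S) = 1170 m³/d × (1170 − 23.7) g/m³ = 1.34×10^6 g/d = 1341 kg/d.
Biomass synthesised: P_X = Y_obs × 1341 = 368.7 kg VSS/d.
Carbonaceous O₂ demand = substrate oxidised − cell-mass equivalent = 1341 − 1.42 × 368.7 = 817.6 kg O₂/d.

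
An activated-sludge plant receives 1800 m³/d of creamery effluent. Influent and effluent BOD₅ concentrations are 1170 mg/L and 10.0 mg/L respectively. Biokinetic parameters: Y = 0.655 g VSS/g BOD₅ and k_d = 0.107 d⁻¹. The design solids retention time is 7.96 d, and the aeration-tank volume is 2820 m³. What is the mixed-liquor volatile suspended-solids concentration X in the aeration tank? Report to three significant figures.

X = Y·Q·ΔS·θ_c / [V·(1 + k_d θ_c)] = 0.655 × 1800 × (1170 − 10.0) × 7.96 / [2820 × (1 + 0.107 × 7.96)] = 2085 mg/L.

X ≈ 2080 mg/L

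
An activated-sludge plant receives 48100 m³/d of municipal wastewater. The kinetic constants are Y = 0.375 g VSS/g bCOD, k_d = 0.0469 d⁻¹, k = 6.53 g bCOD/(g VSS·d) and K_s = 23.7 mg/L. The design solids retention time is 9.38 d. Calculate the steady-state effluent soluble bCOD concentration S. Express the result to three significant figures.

From the Monod/SRT balance for a CMAS, S = K_s·(1+k_d θ_c)/[θ_c·(Y k − k_d) − 1] = 23.7 × (1 + 0.0469 × 9.38) / [9.38 × (0.375 × 6.53 − 0.0469) − 1] = 34.13 / 21.53 = 1.585 mg/L.

S ≈ 1.59 mg/L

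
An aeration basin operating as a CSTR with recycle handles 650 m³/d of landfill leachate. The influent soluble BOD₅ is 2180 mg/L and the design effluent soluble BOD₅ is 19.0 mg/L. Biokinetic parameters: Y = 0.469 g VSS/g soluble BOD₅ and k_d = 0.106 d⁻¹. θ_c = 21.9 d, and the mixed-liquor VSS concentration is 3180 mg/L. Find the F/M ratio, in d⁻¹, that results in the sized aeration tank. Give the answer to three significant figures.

Steady-state biomass mass balance: V·X·(1 + k_d·θ_c) = Y·Q·(S₀ − S)·θ_c, so V = 0.469 × 650 × (2180 − 19.0) × 21.9 / [3180 × (1 + 0.106 × 21.9)] = 1.44×10^7 / 10562 = 1366 m³.
F/M = Q·S₀ / (V·X) = 650 × 2180 / (1366 × 3180) = 0.3262 g soluble BOD₅·(g VSS·d)⁻¹.

F/M ≈ 0.326 d⁻¹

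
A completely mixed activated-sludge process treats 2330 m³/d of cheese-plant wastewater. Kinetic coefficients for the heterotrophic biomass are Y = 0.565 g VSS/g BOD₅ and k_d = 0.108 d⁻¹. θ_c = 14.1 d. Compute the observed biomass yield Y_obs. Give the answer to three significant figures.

Correct the yield for decay: Y_obs = Y/(1 + k_d θ_c) = 0.565 / (1 + 0.108 × 14.1) = 0.565 / 2.523 = 0.2240.

Y_obs ≈ 0.224 g VSS/g BOD₅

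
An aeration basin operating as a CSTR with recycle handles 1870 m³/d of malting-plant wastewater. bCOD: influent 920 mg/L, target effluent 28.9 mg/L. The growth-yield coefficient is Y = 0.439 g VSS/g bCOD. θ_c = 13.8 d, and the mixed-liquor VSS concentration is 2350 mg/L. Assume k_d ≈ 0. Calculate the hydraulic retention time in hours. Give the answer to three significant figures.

τ ≈ 55.1 h

Biomass mass balance (decay neglected): V·X = Y·Q·(S₀ − S)·θ_c, so V = 0.439 × 1870 × (920 − 28.9) × 13.8 / 2350 = 4296 m³.
HRT = V/Q = 4296 m³ / 1870 m³·d⁻¹ = 2.297 d × 24 = 55.13 h.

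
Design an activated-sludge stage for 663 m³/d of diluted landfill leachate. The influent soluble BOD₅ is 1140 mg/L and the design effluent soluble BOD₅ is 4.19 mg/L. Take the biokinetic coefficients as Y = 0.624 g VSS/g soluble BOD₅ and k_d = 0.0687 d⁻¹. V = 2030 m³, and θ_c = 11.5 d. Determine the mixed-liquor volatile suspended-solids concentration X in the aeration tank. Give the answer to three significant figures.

X ≈ 1490 mg/L

X = Y·Q·ΔS·θ_c / [V·(1 + k_d θ_c)] = 0.624 × 663 × (1140 − 4.19) × 11.5 / [2030 × (1 + 0.0687 × 11.5)] = 1487 mg/L.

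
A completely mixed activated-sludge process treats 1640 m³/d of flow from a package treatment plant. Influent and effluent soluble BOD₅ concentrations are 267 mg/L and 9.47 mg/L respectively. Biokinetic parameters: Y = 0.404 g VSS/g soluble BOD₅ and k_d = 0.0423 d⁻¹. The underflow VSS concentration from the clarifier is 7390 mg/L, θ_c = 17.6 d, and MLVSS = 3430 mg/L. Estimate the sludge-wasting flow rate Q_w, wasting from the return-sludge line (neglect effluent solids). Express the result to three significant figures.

Steady-state biomass mass balance: V·X·(1 + k_d·θ_c) = Y·Q·(S₀ − S)·θ_c, so V = 0.404 × 1640 × (267 − 9.47) × 17.6 / [3430 × (1 + 0.0423 × 17.6)] = 3×10^6 / 5984 = 501.9 m³.
θ_c = V·X/(Q_w·X_r) when wasting from the recycle, so Q_w = V·X/(θ_c·X_r) = 501.9 × 3430 / (17.6 × 7390) = 13.24 m³/d.

Q_w ≈ 13.2 m³/d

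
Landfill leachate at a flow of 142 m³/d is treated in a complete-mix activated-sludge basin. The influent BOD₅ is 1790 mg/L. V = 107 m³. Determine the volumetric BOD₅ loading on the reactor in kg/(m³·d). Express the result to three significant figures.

L_v ≈ 2.38 kg BOD₅/(m³·d)

L_v = Q S₀ / V = 142 × 1790 × 10⁻³ / 107.0 = 2.376 kg/(m³·d).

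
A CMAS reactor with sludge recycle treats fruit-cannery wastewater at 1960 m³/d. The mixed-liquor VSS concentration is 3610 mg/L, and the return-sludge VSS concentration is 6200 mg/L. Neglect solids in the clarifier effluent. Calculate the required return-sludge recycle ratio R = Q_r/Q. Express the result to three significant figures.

Solids balance on the clarifier gives (1+R)X = R·X_r, so R = X/(X_r − X) = 3610 / (6200 − 3610) = 1.394.

R ≈ 1.39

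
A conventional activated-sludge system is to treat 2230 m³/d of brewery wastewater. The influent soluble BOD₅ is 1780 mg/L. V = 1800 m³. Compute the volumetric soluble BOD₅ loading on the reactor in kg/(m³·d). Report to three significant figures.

L_v ≈ 2.21 kg soluble BOD₅/(m³·d)

L_v = Q S₀ / V = 2230 × 1780 × 10⁻³ / 1800 = 2.205 kg/(m³·d).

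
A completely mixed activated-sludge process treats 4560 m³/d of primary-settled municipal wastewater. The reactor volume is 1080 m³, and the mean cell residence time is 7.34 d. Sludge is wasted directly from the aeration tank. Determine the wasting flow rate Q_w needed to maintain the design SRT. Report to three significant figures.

For wasting at MLVSS concentration, Q_w = V/θ_c = 1080/7.34 = 147.1 m³/d.

Q_w ≈ 147 m³/d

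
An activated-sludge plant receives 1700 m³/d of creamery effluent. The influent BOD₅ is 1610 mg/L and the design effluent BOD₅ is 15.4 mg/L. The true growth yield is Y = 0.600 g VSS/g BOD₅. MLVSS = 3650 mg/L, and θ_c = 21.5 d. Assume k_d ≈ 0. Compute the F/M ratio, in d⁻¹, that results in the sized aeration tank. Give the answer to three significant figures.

F/M ≈ 0.0783 d⁻¹

Biomass mass balance (decay neglected): V·X = Y·Q·(S₀ − S)·θ_c, so V = 0.600 × 1700 × (1610 − 15.4) × 21.5 / 3650 = 9581 m³.
Food-to-microorganism ratio F/M = Q S₀ / (V X) = 1700 × 1610 / (9581 × 3650) = 0.07827 d⁻¹.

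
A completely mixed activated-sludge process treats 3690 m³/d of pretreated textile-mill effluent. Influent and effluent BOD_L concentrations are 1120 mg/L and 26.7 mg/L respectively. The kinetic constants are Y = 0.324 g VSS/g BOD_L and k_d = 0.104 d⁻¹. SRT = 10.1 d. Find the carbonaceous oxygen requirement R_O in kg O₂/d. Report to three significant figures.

Y_obs = Y / (1 + k_d θ_c) = 0.324 / (1 + 0.104 × 10.1) = 0.324 / 2.050 = 0.1580.
Substrate removed = Q·(S₀ − S) = 3690 m³/d × (1120 − 26.7) g/m³ = 4.03×10^6 g/d = 4034 kg/d.
Net sludge production P_X = 0.1580 × 4034 = 637.5 kg VSS/d.
Carbonaceous O₂ demand = substrate oxidised − cell-mass equivalent = 4034 − 1.42 × 637.5 = 3129 kg O₂/d.

R_O ≈ 3130 kg O₂/d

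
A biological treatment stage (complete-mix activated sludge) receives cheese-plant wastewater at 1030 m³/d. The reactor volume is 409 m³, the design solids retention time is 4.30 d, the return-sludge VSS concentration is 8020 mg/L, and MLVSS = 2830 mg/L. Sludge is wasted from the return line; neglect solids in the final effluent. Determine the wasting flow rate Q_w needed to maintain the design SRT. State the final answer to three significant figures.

Q_w ≈ 33.6 m³/d

θ_c = V·X/(Q_w·X_r) when wasting from the recycle, so Q_w = V·X/(θ_c·X_r) = 409.0 × 2830 / (4.30 × 8020) = 33.56 m³/d.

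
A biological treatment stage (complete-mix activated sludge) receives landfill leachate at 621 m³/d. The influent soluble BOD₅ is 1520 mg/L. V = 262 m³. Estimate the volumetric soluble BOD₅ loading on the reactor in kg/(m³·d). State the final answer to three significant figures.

L_v ≈ 3.60 kg soluble BOD₅/(m³·d)

L_v = Q S₀ / V = 621 × 1520 × 10⁻³ / 262.0 = 3.603 kg/(m³·d).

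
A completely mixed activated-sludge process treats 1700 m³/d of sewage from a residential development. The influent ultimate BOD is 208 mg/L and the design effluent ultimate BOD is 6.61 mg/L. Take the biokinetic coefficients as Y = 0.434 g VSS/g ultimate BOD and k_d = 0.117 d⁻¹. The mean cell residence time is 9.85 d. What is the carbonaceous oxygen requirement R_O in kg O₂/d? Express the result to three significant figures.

The observed yield is Y_obs = Y/(1 + k_d·θ_c) = 0.434 / (1 + 0.117 × 9.85) = 0.434 / 2.152 = 0.2016 g VSS per g ultimate BOD removed.
ΔS = 208 − 6.61 = 201.4 mg/L, so the substrate removal rate is 1700 × 201.4/1000 = 342.4 kg ultimate BOD/d.
P_X = Y_obs·Q·(S₀ − S) = 0.2016 × 342.4 = 69.03 kg VSS/d.
R_O = Q·ΔS − 1.42 P_X = 342.4 − 98.02 = 244.3 kg O₂/d.

R_O ≈ 244 kg O₂/d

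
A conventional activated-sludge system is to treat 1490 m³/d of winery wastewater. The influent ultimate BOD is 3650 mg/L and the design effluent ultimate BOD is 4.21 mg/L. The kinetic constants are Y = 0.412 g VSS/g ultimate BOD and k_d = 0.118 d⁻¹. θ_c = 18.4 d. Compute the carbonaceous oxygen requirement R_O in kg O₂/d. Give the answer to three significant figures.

R_O ≈ 4430 kg O₂/d

Correct the yield for decay: Y_obs = Y/(1 + k_d θ_c) = 0.412 / (1 + 0.118 × 18.4) = 0.412 / 3.171 = 0.1299.
Mass of ultimate BOD removed per day: Q(S₀ − S) = 1490 × 3646 g/m³ = 5432 kg/d.
P_X = Y_obs·Q·(S₀ − S) = 0.1299 × 5432 = 705.8 kg VSS/d.
R_O = Q·(S₀ − S) − 1.42·P_X = 5432 − 1.42 × 705.8 = 4430 kg O₂/d.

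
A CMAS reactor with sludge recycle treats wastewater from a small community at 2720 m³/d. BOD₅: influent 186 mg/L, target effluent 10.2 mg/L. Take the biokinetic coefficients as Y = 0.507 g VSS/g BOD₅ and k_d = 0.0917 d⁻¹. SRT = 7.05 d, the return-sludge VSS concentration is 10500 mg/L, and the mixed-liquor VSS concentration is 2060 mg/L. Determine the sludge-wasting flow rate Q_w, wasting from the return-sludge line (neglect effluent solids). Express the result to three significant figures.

Q_w ≈ 14.0 m³/d

From the SRT design equation V = Y Q (S₀−S) θ_c / [X (1 + k_d θ_c)] = 0.507 × 2720 × (186 − 10.2) × 7.05 / [2060 × (1 + 0.0917 × 7.05)] = 1.71×10^6 / 3392 = 503.9 m³.
Wasting from the return line (neglecting effluent solids): Q_w = V·X / (θ_c·X_r) = 503.9 × 2060 / (7.05 × 10500) = 14.02 m³/d.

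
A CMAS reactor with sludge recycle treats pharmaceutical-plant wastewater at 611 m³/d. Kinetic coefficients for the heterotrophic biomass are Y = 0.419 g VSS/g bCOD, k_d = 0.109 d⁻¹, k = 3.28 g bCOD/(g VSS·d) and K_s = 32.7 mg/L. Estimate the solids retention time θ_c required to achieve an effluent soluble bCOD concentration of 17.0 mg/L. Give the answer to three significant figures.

From 1/θ_c = Y·k·S/(K_s + S) − k_d: Y·k·S/(K_s+S) = 0.419 × 3.28 × 17.0 / (32.7 + 17.0) = 0.4701 d⁻¹.
θ_c = 1/(μ − k_d) = 1/(0.4701 − 0.109) = 1/0.3611 = 2.769 d.

θ_c ≈ 2.77 d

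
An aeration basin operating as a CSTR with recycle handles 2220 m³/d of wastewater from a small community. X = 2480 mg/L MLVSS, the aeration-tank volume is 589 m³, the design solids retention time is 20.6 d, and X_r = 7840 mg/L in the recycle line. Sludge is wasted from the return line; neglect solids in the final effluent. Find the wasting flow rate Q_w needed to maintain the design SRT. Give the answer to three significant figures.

Q_w = (V·X)/(θ_c X_r) = 589.0 × 2480 / (20.6 × 7840) = 9.044 m³/d.

Q_w ≈ 9.04 m³/d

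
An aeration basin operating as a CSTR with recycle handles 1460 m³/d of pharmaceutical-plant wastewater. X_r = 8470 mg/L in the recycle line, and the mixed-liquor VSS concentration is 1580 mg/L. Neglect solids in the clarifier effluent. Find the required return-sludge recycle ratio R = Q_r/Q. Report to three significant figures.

Mass balance around the secondary clarifier (neglecting effluent solids): R = X / (X_r − X) = 1580 / (8470 − 1580) = 0.2293.

R ≈ 0.229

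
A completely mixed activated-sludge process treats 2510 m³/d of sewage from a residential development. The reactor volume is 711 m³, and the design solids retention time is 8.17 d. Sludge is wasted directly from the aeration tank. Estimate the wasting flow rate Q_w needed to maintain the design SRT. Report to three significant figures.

With mixed-liquor wasting, θ_c = V/Q_w, so Q_w = V/θ_c = 711.0/8.17 = 87.03 m³/d.

Q_w ≈ 87.0 m³/d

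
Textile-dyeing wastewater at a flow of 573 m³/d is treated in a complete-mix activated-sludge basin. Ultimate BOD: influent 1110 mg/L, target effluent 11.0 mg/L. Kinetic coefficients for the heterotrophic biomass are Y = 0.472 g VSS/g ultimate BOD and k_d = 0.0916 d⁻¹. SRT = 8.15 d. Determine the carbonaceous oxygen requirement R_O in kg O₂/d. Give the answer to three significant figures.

Y_obs = Y / (1 + k_d θ_c) = 0.472 / (1 + 0.0916 × 8.15) = 0.472 / 1.747 = 0.2702.
Substrate removed = Q·(S₀ − S) = 573 m³/d × (1110 − 11.0) g/m³ = 6.3×10^5 g/d = 629.7 kg/d.
Net sludge production P_X = 0.2702 × 629.7 = 170.2 kg VSS/d.
R_O = Q·(S₀ − S) − 1.42·P_X = 629.7 − 1.42 × 170.2 = 388.1 kg O₂/d.

R_O ≈ 388 kg O₂/d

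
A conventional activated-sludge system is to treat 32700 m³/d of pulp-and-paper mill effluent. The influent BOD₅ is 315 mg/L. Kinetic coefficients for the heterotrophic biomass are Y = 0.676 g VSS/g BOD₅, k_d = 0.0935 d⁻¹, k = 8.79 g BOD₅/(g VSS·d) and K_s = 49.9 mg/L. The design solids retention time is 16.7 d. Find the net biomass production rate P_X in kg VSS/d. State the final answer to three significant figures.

P_X ≈ 2710 kg VSS/d

Effluent substrate depends only on kinetics and SRT: S = K_s(1 + k_d θ_c) / [θ_c(Yk − k_d) − 1] = 49.9 × (1 + 0.0935 × 16.7) / [16.7 × (0.676 × 8.79 − 0.0935) − 1] = 127.8 / 96.67 = 1.322 mg/L.
Observed yield with endogenous decay: Y_obs = Y / (1 + k_d·θ_c) = 0.676 / (1 + 0.0935 × 16.7) = 0.676 / 2.561 = 0.2639 g VSS/g BOD₅.
ΔS = 315 − 1.32 = 313.7 mg/L, so the substrate removal rate is 32700 × 313.7/1000 = 10257 kg BOD₅/d.
P_X = Y_obs · Q(S₀ − S) = 0.2639 × 10257 = 2707 kg VSS/d.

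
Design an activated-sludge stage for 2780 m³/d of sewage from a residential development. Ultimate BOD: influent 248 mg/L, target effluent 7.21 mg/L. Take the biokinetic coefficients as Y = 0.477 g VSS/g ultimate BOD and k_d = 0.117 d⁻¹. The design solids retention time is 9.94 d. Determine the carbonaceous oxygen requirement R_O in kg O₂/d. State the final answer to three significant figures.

Y_obs = Y / (1 + k_d θ_c) = 0.477 / (1 + 0.117 × 9.94) = 0.477 / 2.163 = 0.2205.
Substrate removed = Q·(S₀ − S) = 2780 m³/d × (248 − 7.21) g/m³ = 6.69×10^5 g/d = 669.4 kg/d.
Net sludge production P_X = 0.2205 × 669.4 = 147.6 kg VSS/d.
R_O = Q·(S₀ − S) − 1.42·P_X = 669.4 − 1.42 × 147.6 = 459.8 kg O₂/d.

R_O ≈ 460 kg O₂/d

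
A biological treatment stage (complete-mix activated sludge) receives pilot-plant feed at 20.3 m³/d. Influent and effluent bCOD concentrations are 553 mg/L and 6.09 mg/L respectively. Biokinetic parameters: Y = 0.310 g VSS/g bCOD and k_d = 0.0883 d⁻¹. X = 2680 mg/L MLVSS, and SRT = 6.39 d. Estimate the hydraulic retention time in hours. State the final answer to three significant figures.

τ ≈ 6.20 h

Steady-state biomass mass balance: V·X·(1 + k_d·θ_c) = Y·Q·(S₀ − S)·θ_c, so V = 0.310 × 20.3 × (553 − 6.09) × 6.39 / [2680 × (1 + 0.0883 × 6.39)] = 2.2×10^4 / 4192 = 5.246 m³.
Hydraulic retention time τ = V/Q = 5.246 / 20.3 = 0.2584 d = 6.202 h.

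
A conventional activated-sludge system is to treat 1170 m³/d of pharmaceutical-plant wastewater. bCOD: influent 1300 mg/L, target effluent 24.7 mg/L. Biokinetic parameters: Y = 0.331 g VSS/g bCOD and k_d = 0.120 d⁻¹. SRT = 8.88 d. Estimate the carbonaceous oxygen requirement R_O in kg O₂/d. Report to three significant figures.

R_O ≈ 1150 kg O₂/d

Y_obs = Y / (1 + k_d θ_c) = 0.331 / (1 + 0.120 × 8.88) = 0.331 / 2.066 = 0.1602.
Substrate removed = Q·(S₀ − S) = 1170 m³/d × (1300 − 24.7) g/m³ = 1.49×10^6 g/d = 1492 kg/d.
P_X = Y_obs·Q·(S₀ − S) = 0.1602 × 1492 = 239.1 kg VSS/d.
Carbonaceous O₂ demand = substrate oxidised − cell-mass equivalent = 1492 − 1.42 × 239.1 = 1153 kg O₂/d.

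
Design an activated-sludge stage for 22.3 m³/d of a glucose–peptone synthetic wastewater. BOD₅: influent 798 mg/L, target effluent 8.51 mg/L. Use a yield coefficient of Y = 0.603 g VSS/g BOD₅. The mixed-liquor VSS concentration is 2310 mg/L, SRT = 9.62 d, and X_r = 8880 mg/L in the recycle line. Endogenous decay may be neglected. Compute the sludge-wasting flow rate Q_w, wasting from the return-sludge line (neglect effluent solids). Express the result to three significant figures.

Q_w ≈ 1.20 m³/d

V·X = Y·Q·ΔS·θ_c gives V = 0.603 × 22.3 × (798 − 8.51) × 9.62 / 2310 = 44.21 m³.
θ_c = V·X/(Q_w·X_r) when wasting from the recycle, so Q_w = V·X/(θ_c·X_r) = 44.21 × 2310 / (9.62 × 8880) = 1.196 m³/d.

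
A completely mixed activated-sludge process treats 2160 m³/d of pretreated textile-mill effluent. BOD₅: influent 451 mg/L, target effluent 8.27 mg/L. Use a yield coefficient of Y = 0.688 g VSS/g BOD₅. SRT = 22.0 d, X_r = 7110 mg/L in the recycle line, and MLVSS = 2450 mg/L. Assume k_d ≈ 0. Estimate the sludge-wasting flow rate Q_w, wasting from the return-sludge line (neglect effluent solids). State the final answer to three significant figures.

Q_w ≈ 92.5 m³/d

Biomass mass balance (decay neglected): V·X = Y·Q·(S₀ − S)·θ_c, so V = 0.688 × 2160 × (451 − 8.27) × 22.0 / 2450 = 5908 m³.
θ_c = V·X/(Q_w·X_r) when wasting from the recycle, so Q_w = V·X/(θ_c·X_r) = 5908 × 2450 / (22.0 × 7110) = 92.54 m³/d.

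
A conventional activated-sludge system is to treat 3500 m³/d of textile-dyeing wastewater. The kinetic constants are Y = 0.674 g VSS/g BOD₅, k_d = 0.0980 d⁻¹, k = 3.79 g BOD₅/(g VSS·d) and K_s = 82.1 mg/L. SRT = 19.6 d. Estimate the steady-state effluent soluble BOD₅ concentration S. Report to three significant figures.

Effluent substrate depends only on kinetics and SRT: S = K_s(1 + k_d θ_c) / [θ_c(Yk − k_d) − 1] = 82.1 × (1 + 0.0980 × 19.6) / [19.6 × (0.674 × 3.79 − 0.0980) − 1] = 239.8 / 47.15 = 5.086 mg/L.

S ≈ 5.09 mg/L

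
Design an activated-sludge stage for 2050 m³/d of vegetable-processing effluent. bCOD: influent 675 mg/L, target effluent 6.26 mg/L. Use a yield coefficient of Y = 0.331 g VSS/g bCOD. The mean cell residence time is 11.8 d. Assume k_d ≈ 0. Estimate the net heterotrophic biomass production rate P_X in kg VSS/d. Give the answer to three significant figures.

P_X ≈ 454 kg VSS/d

Since k_d ≈ 0, Y_obs = Y = 0.331 g VSS/g bCOD.
Substrate removed = Q·(S₀ − S) = 2050 m³/d × (675 − 6.26) g/m³ = 1.37×10^6 g/d = 1371 kg/d.
Biomass produced: P_X = Y_obs·Q·ΔS = 0.3310 × 1371 ≈ 453.8 kg VSS/d.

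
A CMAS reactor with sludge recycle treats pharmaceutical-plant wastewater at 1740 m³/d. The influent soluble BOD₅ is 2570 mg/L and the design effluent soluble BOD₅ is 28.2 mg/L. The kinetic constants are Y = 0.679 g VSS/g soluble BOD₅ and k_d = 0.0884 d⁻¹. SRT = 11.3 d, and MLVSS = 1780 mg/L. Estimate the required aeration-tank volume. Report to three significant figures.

V ≈ 9540 m³

Rearranging the biomass balance for a CMAS with decay, V = Y·Q·ΔS·θ_c / [X·(1+k_d θ_c)] = 0.679 × 1740 × (2570 − 28.2) × 11.3 / [1780 × (1 + 0.0884 × 11.3)] = 3.39×10^7 / 3558 = 9537 m³.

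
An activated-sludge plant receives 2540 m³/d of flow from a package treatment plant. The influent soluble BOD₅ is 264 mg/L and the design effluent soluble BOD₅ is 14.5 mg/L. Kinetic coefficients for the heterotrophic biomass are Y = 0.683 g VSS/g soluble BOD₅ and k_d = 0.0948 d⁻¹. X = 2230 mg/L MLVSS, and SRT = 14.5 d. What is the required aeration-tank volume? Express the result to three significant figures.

Steady-state biomass mass balance: V·X·(1 + k_d·θ_c) = Y·Q·(S₀ − S)·θ_c, so V = 0.683 × 2540 × (264 − 14.5) × 14.5 / [2230 × (1 + 0.0948 × 14.5)] = 6.28×10^6 / 5295 = 1185 m³.

V ≈ 1190 m³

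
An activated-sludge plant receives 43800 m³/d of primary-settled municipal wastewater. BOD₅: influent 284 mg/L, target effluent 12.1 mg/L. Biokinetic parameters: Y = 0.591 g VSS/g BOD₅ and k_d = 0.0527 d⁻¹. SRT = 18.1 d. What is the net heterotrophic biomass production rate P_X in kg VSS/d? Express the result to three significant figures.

P_X ≈ 3600 kg VSS/d

The observed yield is Y_obs = Y/(1 + k_d·θ_c) = 0.591 / (1 + 0.0527 × 18.1) = 0.591 / 1.954 = 0.3025 g VSS per g BOD₅ removed.
Mass of BOD₅ removed per day: Q(S₀ − S) = 43800 × 271.9 g/m³ = 11909 kg/d.
Biomass produced: P_X = Y_obs·Q·ΔS = 0.3025 × 11909 ≈ 3602 kg VSS/d.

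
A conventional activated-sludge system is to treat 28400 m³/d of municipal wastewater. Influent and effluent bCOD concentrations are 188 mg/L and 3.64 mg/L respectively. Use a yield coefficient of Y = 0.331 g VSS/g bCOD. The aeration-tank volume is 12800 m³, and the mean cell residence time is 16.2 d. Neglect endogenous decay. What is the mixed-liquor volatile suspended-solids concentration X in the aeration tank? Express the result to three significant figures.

X ≈ 2190 mg/L

Without decay, X = Y Q (S₀−S) θ_c / V = 0.331 × 28400 × (188 − 3.64) × 16.2 / 12800 = 2193 mg/L.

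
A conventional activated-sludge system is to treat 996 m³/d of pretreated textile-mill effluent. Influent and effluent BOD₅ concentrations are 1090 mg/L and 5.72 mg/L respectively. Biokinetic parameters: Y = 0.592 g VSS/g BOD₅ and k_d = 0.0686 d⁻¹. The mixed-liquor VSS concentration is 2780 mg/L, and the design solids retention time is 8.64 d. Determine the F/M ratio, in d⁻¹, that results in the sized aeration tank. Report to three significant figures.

From the SRT design equation V = Y Q (S₀−S) θ_c / [X (1 + k_d θ_c)] = 0.592 × 996 × (1090 − 5.72) × 8.64 / [2780 × (1 + 0.0686 × 8.64)] = 5.52×10^6 / 4428 = 1248 m³.
Food-to-microorganism ratio F/M = Q S₀ / (V X) = 996 × 1090 / (1248 × 2780) = 0.3130 d⁻¹.

F/M ≈ 0.313 d⁻¹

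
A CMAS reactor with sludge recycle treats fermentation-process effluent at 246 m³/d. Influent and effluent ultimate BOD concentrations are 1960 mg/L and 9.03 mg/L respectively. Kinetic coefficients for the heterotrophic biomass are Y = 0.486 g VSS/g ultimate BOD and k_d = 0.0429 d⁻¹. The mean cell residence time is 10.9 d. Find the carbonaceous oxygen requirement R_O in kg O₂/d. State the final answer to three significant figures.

R_O ≈ 254 kg O₂/d

Y_obs = Y / (1 + k_d θ_c) = 0.486 / (1 + 0.0429 × 10.9) = 0.486 / 1.468 = 0.3312.
ΔS = 1960 − 9.03 = 1951 mg/L, so the substrate removal rate is 246 × 1951/1000 = 479.9 kg ultimate BOD/d.
Biomass synthesised: P_X = Y_obs × 479.9 = 158.9 kg VSS/d.
R_O = Q·(S₀ − S) − 1.42·P_X = 479.9 − 1.42 × 158.9 = 254.3 kg O₂/d.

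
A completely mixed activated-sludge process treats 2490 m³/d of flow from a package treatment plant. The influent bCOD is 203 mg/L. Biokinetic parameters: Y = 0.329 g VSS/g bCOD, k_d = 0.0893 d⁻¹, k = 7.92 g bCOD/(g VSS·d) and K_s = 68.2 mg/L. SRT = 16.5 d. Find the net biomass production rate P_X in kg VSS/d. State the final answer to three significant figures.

From the Monod/SRT balance for a CMAS, S = K_s·(1+k_d θ_c)/[θ_c·(Y k − k_d) − 1] = 68.2 × (1 + 0.0893 × 16.5) / [16.5 × (0.329 × 7.92 − 0.0893) − 1] = 168.7 / 40.52 = 4.163 mg/L.
Observed yield with endogenous decay: Y_obs = Y / (1 + k_d·θ_c) = 0.329 / (1 + 0.0893 × 16.5) = 0.329 / 2.473 = 0.1330 g VSS/g bCOD.
Substrate removed = Q·(S₀ − S) = 2490 m³/d × (203 − 4.16) g/m³ = 4.95×10^5 g/d = 495.1 kg/d.
P_X = Y_obs · Q(S₀ − S) = 0.1330 × 495.1 = 65.86 kg VSS/d.

P_X ≈ 65.9 kg VSS/d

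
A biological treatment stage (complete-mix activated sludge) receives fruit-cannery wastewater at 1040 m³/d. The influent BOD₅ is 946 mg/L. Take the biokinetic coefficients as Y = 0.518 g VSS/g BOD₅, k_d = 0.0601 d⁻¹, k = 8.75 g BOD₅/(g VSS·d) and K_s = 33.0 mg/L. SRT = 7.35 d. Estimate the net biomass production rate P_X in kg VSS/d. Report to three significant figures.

P_X ≈ 353 kg VSS/d

From the Monod/SRT balance for a CMAS, S = K_s·(1+k_d θ_c)/[θ_c·(Y k − k_d) − 1] = 33.0 × (1 + 0.0601 × 7.35) / [7.35 × (0.518 × 8.75 − 0.0601) − 1] = 47.58 / 31.87 = 1.493 mg/L.
Correct the yield for decay: Y_obs = Y/(1 + k_d θ_c) = 0.518 / (1 + 0.0601 × 7.35) = 0.518 / 1.442 = 0.3593.
Mass of BOD₅ removed per day: Q(S₀ − S) = 1040 × 944.5 g/m³ = 982.3 kg/d.
Net biomass production P_X = Y_obs × Q·(S₀ − S) = 0.3593 × 982.3 = 352.9 kg VSS/d.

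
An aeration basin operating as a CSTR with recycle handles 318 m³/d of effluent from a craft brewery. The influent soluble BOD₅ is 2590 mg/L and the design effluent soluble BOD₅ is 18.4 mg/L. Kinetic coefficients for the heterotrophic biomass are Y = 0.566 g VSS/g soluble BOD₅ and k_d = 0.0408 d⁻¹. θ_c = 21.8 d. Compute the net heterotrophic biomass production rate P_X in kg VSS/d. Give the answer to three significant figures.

Correct the yield for decay: Y_obs = Y/(1 + k_d θ_c) = 0.566 / (1 + 0.0408 × 21.8) = 0.566 / 1.889 = 0.2996.
Q·(S₀ − S) = 318 × (2590 − 18.4) × 10⁻³ = 817.8 kg/d removed.
P_X = Y_obs · Q(S₀ − S) = 0.2996 × 817.8 = 245.0 kg VSS/d.

P_X ≈ 245 kg VSS/d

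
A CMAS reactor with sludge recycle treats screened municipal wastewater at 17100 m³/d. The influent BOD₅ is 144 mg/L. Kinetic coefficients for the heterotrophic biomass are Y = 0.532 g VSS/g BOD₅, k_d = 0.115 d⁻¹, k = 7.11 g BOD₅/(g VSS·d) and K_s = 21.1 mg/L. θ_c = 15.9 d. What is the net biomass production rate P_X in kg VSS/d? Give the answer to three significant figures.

P_X ≈ 460 kg VSS/d

From the Monod/SRT balance for a CMAS, S = K_s·(1+k_d θ_c)/[θ_c·(Y k − k_d) − 1] = 21.1 × (1 + 0.115 × 15.9) / [15.9 × (0.532 × 7.11 − 0.115) − 1] = 59.68 / 57.31 = 1.041 mg/L.
The observed yield is Y_obs = Y/(1 + k_d·θ_c) = 0.532 / (1 + 0.115 × 15.9) = 0.532 / 2.829 = 0.1881 g VSS per g BOD₅ removed.
ΔS = 144 − 1.04 = 143.0 mg/L, so the substrate removal rate is 17100 × 143.0/1000 = 2445 kg BOD₅/d.
Net biomass production P_X = Y_obs × Q·(S₀ − S) = 0.1881 × 2445 = 459.8 kg VSS/d.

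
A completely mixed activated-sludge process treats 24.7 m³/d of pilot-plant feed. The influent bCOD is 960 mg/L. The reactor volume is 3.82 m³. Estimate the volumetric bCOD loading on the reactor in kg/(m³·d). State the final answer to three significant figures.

L_v ≈ 6.21 kg bCOD/(m³·d)

Volumetric loading L_v = Q·S₀ / V = 24.7 × 960 g/m³ / 3.820 m³ = 6207 g/(m³·d) = 6.207 kg bCOD/(m³·d).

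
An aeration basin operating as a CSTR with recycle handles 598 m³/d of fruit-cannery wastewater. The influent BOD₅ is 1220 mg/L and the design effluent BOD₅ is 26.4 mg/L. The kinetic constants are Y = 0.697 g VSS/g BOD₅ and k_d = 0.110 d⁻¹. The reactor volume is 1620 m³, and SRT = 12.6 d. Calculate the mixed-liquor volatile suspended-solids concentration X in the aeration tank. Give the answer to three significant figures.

X ≈ 1620 mg/L

Solving the biomass balance for X: X = Y Q (S₀−S) θ_c / [V (1+k_d θ_c)] = 0.697 × 598 × (1220 − 26.4) × 12.6 / [1620 × (1 + 0.110 × 12.6)] = 1622 mg/L.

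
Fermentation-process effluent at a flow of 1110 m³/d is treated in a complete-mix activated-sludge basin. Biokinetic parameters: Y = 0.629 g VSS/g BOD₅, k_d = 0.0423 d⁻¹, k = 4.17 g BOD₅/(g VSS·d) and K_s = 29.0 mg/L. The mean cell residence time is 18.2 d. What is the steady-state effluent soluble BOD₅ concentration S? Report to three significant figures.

From the Monod/SRT balance for a CMAS, S = K_s·(1+k_d θ_c)/[θ_c·(Y k − k_d) − 1] = 29.0 × (1 + 0.0423 × 18.2) / [18.2 × (0.629 × 4.17 − 0.0423) − 1] = 51.33 / 45.97 = 1.117 mg/L.

S ≈ 1.12 mg/L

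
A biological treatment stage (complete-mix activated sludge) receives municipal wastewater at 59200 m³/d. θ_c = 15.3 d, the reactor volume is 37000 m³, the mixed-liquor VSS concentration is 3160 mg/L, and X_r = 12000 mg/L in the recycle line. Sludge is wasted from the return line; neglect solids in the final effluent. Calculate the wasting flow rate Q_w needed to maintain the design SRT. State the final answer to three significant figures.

Q_w = (V·X)/(θ_c X_r) = 37000 × 3160 / (15.3 × 12000) = 636.8 m³/d.

Q_w ≈ 637 m³/d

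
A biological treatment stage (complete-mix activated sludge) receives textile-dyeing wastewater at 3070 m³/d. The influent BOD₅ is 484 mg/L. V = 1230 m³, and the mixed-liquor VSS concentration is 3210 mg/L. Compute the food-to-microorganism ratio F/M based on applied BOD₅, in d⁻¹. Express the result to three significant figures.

F/M ≈ 0.376 d⁻¹

F/M = Q·S₀ / (V·X) = 3070 × 484 / (1230 × 3210) = 0.3763 g BOD₅·(g VSS·d)⁻¹.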